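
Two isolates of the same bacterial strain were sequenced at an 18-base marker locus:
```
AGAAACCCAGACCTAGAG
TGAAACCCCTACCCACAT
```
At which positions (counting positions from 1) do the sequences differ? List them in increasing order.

1, 9, 10, 14, 16, 18

Differences at position 1 (A→T), position 9 (A→C), position 10 (G→T), position 14 (T→C), position 16 (G→C), position 18 (G→T).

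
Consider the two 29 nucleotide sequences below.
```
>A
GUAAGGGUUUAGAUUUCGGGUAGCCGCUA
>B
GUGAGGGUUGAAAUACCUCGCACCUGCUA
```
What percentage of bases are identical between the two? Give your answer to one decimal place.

10 positions differ (3, 10, 12, 15, 16, 18, 19, 21, 23, 25), so 19 of 29 match: 19/29 = 65.52%.

65.5%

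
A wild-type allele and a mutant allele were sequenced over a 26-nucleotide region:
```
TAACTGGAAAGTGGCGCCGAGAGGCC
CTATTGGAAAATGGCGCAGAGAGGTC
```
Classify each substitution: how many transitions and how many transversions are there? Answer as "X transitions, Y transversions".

4 transitions, 2 transversions

Mismatches (1-based):
base 1: T→C (pyrimidine→pyrimidine, transition)
base 2: A→T (purine→pyrimidine, transversion)
base 4: C→T (pyrimidine→pyrimidine, transition)
base 11: G→A (purine→purine, transition)
base 18: C→A (pyrimidine→purine, transversion)
base 25: C→T (pyrimidine→pyrimidine, transition)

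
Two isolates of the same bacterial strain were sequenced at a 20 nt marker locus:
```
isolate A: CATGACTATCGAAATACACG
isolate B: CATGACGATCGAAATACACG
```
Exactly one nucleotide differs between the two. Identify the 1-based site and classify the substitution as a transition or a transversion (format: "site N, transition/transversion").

site 7, transversion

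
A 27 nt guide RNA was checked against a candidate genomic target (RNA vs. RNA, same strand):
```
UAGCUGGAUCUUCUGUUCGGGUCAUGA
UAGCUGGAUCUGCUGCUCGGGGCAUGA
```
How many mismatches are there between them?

3

Mismatches (1-based): site 12: U→G; site 16: U→C; site 22: U→G.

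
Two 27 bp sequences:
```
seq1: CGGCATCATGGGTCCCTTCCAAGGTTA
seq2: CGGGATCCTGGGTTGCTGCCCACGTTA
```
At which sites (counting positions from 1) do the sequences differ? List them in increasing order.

Scanning 1-based: 4: C/G; 8: A/C; 14: C/T; 15: C/G; 18: T/G; 21: A/C; 23: G/C.

4, 8, 14, 15, 18, 21, 23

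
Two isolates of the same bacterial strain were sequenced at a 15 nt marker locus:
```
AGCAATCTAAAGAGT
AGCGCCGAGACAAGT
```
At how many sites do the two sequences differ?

The sequences differ at sites 4, 5, 6, 7, 8, 9, 11, 12 (1-based) — 8 in total.

8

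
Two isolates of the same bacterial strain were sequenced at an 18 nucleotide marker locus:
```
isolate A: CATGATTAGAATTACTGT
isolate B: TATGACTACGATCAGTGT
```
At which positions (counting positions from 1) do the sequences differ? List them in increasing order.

1, 6, 9, 10, 13, 15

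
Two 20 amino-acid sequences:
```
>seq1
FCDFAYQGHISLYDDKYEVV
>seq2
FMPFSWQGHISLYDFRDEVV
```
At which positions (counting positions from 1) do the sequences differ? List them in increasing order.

2, 3, 5, 6, 15, 16, 17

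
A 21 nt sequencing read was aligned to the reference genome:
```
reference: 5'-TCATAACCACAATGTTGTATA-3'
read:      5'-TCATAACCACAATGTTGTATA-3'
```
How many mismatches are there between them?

No positions differ; the sequences are identical.

0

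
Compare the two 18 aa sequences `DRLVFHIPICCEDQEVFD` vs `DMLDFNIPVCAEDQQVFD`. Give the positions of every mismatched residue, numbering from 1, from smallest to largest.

2, 4, 6, 9, 11, 15

Differences at position 2 (R→M), position 4 (V→D), position 6 (H→N), position 9 (I→V), position 11 (C→A), position 15 (E→Q).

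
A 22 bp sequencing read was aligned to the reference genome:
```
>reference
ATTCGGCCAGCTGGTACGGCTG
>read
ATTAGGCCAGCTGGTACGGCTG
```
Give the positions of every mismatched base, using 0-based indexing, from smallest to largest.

3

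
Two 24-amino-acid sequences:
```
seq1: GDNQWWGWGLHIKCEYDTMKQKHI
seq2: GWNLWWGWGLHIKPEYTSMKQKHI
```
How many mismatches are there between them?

Comparing position by position, 5 residues differ: 2 (D/W), 4 (Q/L), 14 (C/P), 17 (D/T), 18 (T/S).

5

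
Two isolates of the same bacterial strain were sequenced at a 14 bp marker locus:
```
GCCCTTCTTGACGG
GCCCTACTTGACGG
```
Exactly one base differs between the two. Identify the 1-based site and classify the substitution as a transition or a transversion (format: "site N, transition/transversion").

site 6, transversion

The sequences differ only at site 6: T→A (pyrimidine→purine), a transversion.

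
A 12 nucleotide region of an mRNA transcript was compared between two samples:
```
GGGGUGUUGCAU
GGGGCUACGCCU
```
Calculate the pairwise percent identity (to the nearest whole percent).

58%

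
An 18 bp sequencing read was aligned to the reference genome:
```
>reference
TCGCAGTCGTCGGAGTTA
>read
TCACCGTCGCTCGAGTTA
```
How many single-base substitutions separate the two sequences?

Comparing position by position, 5 bases differ: 3 (G/A), 5 (A/C), 10 (T/C), 11 (C/T), 12 (G/C).

5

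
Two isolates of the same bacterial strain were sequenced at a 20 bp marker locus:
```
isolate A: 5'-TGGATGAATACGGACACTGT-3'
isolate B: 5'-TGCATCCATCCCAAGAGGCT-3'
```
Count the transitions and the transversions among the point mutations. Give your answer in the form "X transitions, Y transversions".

Transitions (purine↔purine or pyrimidine↔pyrimidine): 13 G→A.
Transversions (purine↔pyrimidine): 3 G→C, 6 G→C, 7 A→C, 10 A→C, 12 G→C, 15 C→G, 17 C→G, 18 T→G, 19 G→C.

1 transition, 9 transversions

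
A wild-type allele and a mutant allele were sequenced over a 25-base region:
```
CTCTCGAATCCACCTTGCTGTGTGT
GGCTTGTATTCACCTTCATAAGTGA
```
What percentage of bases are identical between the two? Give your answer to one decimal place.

60.0%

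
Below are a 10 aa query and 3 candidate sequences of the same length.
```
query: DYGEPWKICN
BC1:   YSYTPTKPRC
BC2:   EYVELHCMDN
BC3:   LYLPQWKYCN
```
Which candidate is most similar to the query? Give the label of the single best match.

BC1 differs at 8 residues; BC2 differs at 7 residues; BC3 differs at 5 residues. The closest is BC3.

BC3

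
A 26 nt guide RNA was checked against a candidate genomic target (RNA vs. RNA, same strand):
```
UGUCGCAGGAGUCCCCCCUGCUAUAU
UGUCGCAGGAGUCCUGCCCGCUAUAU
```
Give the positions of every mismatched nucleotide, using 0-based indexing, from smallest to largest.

Scanning 0-based: 14: C/U; 15: C/G; 18: U/C.

14, 15, 18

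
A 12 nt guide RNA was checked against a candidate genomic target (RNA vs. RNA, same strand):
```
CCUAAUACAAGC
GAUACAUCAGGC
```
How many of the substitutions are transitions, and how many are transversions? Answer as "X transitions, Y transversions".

1 transition, 5 transversions

Mismatches (1-based):
position 1: C→G (pyrimidine→purine, transversion)
position 2: C→A (pyrimidine→purine, transversion)
position 5: A→C (purine→pyrimidine, transversion)
position 6: U→A (pyrimidine→purine, transversion)
position 7: A→U (purine→pyrimidine, transversion)
position 10: A→G (purine→purine, transition)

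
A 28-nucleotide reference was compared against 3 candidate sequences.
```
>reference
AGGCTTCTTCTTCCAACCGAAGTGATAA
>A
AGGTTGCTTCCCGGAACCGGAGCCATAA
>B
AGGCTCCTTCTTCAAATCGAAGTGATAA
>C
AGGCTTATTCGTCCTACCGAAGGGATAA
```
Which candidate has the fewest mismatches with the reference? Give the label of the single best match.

B

A differs at 9 positions; B differs at 3 positions; C differs at 4 positions. The closest is B.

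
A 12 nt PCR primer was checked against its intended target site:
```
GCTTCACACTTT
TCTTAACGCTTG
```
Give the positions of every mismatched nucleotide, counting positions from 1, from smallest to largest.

Scanning 1-based: 1: G/T; 5: C/A; 8: A/G; 12: T/G.

1, 5, 8, 12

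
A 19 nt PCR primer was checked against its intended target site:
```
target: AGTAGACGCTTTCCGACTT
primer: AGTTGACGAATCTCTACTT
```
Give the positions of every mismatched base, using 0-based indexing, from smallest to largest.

3, 8, 9, 11, 12, 14

Scanning 0-based: 3: A/T; 8: C/A; 9: T/A; 11: T/C; 12: C/T; 14: G/T.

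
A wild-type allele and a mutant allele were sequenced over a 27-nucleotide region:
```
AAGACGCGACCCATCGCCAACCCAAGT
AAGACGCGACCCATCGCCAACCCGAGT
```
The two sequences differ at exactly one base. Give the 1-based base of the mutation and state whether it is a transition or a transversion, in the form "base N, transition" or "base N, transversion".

base 24, transition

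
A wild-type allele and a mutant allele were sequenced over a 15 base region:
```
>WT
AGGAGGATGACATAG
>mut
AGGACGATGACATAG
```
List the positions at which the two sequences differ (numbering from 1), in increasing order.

5

Differences at position 5 (G→C).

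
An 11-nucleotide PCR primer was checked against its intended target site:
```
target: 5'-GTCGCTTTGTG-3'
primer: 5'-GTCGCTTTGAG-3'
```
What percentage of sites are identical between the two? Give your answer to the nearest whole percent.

91%

1 position differs (10), so 10 of 11 match: 10/11 = 90.91%.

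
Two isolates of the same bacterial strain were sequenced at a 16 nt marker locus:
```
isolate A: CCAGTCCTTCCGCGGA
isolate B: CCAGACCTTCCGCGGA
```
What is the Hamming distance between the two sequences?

1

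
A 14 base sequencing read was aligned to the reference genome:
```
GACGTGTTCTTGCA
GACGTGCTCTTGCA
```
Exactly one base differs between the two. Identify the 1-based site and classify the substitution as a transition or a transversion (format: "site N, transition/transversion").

site 7, transition

Site 7 changes T→C. T is a pyrimidine and C is a pyrimidine, so this is a transition.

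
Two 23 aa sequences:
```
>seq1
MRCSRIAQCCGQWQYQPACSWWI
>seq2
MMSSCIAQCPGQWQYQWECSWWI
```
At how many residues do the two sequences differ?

Comparing position by position, 6 residues differ: 2 (R/M), 3 (C/S), 5 (R/C), 10 (C/P), 17 (P/W), 18 (A/E).

6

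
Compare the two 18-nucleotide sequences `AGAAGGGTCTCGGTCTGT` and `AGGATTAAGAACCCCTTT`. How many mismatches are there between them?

12

Comparing position by position, 12 positions differ: 3 (A/G), 5 (G/T), 6 (G/T), 7 (G/A), 8 (T/A), 9 (C/G), 10 (T/A), 11 (C/A), 12 (G/C), 13 (G/C), 14 (T/C), 17 (G/T).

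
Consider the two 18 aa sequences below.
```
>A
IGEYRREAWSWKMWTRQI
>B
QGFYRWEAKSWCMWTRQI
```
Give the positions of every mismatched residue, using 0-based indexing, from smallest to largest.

0, 2, 5, 8, 11

Scanning 0-based: 0: I/Q; 2: E/F; 5: R/W; 8: W/K; 11: K/C.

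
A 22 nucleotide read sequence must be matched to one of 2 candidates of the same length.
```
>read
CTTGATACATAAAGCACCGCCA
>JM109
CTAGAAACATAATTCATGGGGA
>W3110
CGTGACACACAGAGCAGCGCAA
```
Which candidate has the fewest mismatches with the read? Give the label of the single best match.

JM109 differs at 8 positions; W3110 differs at 6 positions. The closest is W3110.

W3110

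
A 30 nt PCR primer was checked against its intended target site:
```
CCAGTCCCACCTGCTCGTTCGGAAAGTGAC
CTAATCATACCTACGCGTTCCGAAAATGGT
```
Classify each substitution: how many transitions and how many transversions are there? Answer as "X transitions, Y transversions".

7 transitions, 3 transversions

Mismatches (1-based):
base 2: C→T (pyrimidine→pyrimidine, transition)
base 4: G→A (purine→purine, transition)
base 7: C→A (pyrimidine→purine, transversion)
base 8: C→T (pyrimidine→pyrimidine, transition)
base 13: G→A (purine→purine, transition)
base 15: T→G (pyrimidine→purine, transversion)
base 21: G→C (purine→pyrimidine, transversion)
base 26: G→A (purine→purine, transition)
base 29: A→G (purine→purine, transition)
base 30: C→T (pyrimidine→pyrimidine, transition)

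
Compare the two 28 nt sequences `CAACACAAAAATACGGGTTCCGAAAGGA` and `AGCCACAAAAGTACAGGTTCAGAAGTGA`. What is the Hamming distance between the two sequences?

The sequences differ at positions 1, 2, 3, 11, 15, 21, 25, 26 (1-based) — 8 in total.

8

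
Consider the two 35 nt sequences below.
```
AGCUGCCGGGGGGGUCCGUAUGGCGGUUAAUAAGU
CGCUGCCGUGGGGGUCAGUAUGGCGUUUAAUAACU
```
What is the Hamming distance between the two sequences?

Comparing position by position, 5 positions differ: 1 (A/C), 9 (G/U), 17 (C/A), 26 (G/U), 34 (G/C).

5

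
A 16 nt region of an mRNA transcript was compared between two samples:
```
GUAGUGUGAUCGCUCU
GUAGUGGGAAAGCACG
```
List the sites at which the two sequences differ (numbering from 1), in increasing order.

7, 10, 11, 14, 16

Differences at site 7 (U→G), site 10 (U→A), site 11 (C→A), site 14 (U→A), site 16 (U→G).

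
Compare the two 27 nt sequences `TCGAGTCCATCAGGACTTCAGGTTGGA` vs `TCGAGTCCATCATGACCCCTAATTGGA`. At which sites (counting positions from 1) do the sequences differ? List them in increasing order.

Scanning 1-based: 13: G/T; 17: T/C; 18: T/C; 20: A/T; 21: G/A; 22: G/A.

13, 17, 18, 20, 21, 22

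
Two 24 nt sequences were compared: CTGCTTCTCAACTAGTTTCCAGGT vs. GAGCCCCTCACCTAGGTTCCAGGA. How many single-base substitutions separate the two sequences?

Mismatches (1-based): site 1: C→G; site 2: T→A; site 5: T→C; site 6: T→C; site 11: A→C; site 16: T→G; site 24: T→A.

7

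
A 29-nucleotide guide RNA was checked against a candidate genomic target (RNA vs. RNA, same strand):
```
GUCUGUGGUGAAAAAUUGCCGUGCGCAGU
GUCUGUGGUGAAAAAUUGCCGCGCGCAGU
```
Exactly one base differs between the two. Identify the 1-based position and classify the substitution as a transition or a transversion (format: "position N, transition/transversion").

position 22, transition

Position 22 changes U→C. U is a pyrimidine and C is a pyrimidine, so this is a transition.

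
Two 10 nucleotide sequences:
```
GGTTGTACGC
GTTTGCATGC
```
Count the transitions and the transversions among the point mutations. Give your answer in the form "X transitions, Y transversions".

2 transitions, 1 transversion

Mismatches (1-based):
base 2: G→T (purine→pyrimidine, transversion)
base 6: T→C (pyrimidine→pyrimidine, transition)
base 8: C→T (pyrimidine→pyrimidine, transition)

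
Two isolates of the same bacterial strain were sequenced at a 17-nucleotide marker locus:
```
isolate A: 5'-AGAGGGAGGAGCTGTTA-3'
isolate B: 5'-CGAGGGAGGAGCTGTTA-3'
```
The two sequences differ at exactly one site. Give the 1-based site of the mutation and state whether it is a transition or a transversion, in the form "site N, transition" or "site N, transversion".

site 1, transversion

The sequences differ only at site 1: A→C (purine→pyrimidine), a transversion.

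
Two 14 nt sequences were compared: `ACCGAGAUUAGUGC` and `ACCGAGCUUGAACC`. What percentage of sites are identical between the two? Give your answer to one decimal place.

64.3%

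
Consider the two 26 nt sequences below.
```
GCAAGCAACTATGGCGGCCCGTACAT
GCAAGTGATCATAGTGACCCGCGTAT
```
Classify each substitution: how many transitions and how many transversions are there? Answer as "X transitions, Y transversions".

Mismatches (1-based):
base 6: C→T (pyrimidine→pyrimidine, transition)
base 7: A→G (purine→purine, transition)
base 9: C→T (pyrimidine→pyrimidine, transition)
base 10: T→C (pyrimidine→pyrimidine, transition)
base 13: G→A (purine→purine, transition)
base 15: C→T (pyrimidine→pyrimidine, transition)
base 17: G→A (purine→purine, transition)
base 22: T→C (pyrimidine→pyrimidine, transition)
base 23: A→G (purine→purine, transition)
base 24: C→T (pyrimidine→pyrimidine, transition)

10 transitions, 0 transversions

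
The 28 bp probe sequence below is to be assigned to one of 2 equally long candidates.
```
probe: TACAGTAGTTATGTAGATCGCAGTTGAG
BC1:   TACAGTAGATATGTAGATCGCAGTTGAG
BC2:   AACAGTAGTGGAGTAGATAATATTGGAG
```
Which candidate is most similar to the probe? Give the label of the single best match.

Hamming distances to probe — BC1: 1; BC2: 9.
Smallest is BC1 with 1 mismatch.

BC1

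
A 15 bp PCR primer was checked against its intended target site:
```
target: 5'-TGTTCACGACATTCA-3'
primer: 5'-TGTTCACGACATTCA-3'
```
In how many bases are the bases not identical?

0

The two sequences are identical at every position.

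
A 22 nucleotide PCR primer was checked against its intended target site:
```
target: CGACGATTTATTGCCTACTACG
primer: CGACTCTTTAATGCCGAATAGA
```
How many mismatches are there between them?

The sequences differ at sites 5, 6, 11, 16, 18, 21, 22 (1-based) — 7 in total.

7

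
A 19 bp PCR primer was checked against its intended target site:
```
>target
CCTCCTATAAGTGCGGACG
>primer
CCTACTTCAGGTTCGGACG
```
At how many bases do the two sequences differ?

Mismatches (1-based): base 4: C→A; base 7: A→T; base 8: T→C; base 10: A→G; base 13: G→T.

5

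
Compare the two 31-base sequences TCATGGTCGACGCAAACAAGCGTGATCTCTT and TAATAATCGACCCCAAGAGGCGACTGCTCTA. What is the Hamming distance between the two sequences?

12

Comparing position by position, 12 sites differ: 2 (C/A), 5 (G/A), 6 (G/A), 12 (G/C), 14 (A/C), 17 (C/G), 19 (A/G), 23 (T/A), 24 (G/C), 25 (A/T), 26 (T/G), 31 (T/A).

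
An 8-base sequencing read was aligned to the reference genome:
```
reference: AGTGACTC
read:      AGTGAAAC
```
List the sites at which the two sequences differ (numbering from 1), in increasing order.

6, 7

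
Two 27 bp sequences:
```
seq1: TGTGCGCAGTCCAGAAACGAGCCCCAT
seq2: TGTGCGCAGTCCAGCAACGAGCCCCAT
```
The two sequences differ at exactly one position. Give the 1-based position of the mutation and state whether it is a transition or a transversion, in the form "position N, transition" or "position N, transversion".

position 15, transversion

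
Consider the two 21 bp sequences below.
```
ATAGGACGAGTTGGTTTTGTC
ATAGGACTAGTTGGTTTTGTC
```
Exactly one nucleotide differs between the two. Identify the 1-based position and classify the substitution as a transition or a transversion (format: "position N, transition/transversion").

position 8, transversion

Position 8 changes G→T. G is a purine and T is a pyrimidine, so this is a transversion.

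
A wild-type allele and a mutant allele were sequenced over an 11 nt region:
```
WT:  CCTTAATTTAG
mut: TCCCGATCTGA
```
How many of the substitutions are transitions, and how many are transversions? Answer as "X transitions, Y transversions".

7 transitions, 0 transversions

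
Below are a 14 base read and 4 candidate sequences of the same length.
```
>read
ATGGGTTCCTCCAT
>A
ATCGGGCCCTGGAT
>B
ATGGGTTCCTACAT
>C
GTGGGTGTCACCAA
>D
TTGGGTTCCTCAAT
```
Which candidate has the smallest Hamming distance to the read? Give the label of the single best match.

Hamming distances to read — A: 5; B: 1; C: 5; D: 2.
Smallest is B with 1 mismatch.

B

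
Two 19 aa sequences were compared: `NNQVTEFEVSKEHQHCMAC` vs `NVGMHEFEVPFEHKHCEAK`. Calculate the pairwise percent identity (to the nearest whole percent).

Mismatches at positions 2, 3, 4, 5, 10, 11, 14, 17, 19 (1-based): 9 of 19.
Identical positions: 10/19 = 52.63% → 53%.

53%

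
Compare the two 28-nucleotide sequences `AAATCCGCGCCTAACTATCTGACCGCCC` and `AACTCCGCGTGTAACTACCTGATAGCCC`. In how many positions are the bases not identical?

Mismatches (1-based): position 3: A→C; position 10: C→T; position 11: C→G; position 18: T→C; position 23: C→T; position 24: C→A.

6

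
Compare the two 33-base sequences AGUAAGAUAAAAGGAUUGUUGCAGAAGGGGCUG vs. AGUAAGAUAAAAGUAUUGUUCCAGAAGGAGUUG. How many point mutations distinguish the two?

4

The sequences differ at bases 14, 21, 29, 31 (1-based) — 4 in total.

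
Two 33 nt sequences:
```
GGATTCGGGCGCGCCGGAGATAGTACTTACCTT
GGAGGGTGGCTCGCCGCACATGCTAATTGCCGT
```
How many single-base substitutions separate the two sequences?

12

Comparing position by position, 12 bases differ: 4 (T/G), 5 (T/G), 6 (C/G), 7 (G/T), 11 (G/T), 17 (G/C), 19 (G/C), 22 (A/G), 23 (G/C), 26 (C/A), 29 (A/G), 32 (T/G).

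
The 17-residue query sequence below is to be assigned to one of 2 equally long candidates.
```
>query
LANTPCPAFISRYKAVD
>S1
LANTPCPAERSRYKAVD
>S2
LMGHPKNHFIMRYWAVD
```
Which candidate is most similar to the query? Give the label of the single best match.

S1

S1 differs at 2 residues; S2 differs at 8 residues. The closest is S1.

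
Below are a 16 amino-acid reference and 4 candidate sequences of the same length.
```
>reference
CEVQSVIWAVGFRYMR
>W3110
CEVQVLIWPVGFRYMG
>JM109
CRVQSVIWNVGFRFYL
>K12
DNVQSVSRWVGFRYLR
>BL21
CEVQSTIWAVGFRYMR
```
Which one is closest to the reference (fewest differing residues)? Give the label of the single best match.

Hamming distances to reference — W3110: 4; JM109: 5; K12: 6; BL21: 1.
Smallest is BL21 with 1 mismatch.

BL21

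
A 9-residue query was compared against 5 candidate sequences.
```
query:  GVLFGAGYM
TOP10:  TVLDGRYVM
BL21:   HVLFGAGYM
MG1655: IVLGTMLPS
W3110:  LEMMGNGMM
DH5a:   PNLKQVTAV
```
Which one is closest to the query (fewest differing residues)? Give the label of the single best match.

Hamming distances to query — TOP10: 5; BL21: 1; MG1655: 7; W3110: 6; DH5a: 8.
Smallest is BL21 with 1 mismatch.

BL21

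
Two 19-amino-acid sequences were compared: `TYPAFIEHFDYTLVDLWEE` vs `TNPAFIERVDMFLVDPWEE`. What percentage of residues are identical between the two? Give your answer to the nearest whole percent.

6 positions differ (2, 8, 9, 11, 12, 16), so 13 of 19 match: 13/19 = 68.42%.

68%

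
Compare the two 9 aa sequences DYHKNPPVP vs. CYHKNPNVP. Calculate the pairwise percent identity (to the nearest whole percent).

Mismatches at positions 1, 7 (1-based): 2 of 9.
Identical positions: 7/9 = 77.78% → 78%.

78%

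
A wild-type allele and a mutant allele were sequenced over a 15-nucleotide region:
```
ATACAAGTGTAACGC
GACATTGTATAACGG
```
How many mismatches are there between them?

8

The sequences differ at sites 1, 2, 3, 4, 5, 6, 9, 15 (1-based) — 8 in total.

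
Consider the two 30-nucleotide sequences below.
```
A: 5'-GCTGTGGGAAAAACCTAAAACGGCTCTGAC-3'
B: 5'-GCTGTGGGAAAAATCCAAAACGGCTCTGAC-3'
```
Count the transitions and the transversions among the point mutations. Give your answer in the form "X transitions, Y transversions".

Mismatches (1-based):
site 14: C→T (pyrimidine→pyrimidine, transition)
site 16: T→C (pyrimidine→pyrimidine, transition)

2 transitions, 0 transversions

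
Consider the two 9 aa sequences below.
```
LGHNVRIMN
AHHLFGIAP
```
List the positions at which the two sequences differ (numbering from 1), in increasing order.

1, 2, 4, 5, 6, 8, 9

Differences at position 1 (L→A), position 2 (G→H), position 4 (N→L), position 5 (V→F), position 6 (R→G), position 8 (M→A), position 9 (N→P).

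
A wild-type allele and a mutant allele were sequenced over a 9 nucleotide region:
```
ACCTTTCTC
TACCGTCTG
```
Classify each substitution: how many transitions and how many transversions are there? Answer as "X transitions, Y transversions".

1 transition, 4 transversions

Transitions (purine↔purine or pyrimidine↔pyrimidine): 4 T→C.
Transversions (purine↔pyrimidine): 1 A→T, 2 C→A, 5 T→G, 9 C→G.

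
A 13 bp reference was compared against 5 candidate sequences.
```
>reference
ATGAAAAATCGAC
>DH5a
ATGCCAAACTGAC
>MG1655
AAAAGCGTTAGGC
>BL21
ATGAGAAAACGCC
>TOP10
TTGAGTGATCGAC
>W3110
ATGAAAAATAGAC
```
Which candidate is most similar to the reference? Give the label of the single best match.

Hamming distances to reference — DH5a: 4; MG1655: 8; BL21: 3; TOP10: 4; W3110: 1.
Smallest is W3110 with 1 mismatch.

W3110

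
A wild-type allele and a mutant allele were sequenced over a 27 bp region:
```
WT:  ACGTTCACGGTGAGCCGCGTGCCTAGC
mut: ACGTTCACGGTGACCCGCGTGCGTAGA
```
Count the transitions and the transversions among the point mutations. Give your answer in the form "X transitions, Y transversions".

0 transitions, 3 transversions

Mismatches (1-based):
position 14: G→C (purine→pyrimidine, transversion)
position 23: C→G (pyrimidine→purine, transversion)
position 27: C→A (pyrimidine→purine, transversion)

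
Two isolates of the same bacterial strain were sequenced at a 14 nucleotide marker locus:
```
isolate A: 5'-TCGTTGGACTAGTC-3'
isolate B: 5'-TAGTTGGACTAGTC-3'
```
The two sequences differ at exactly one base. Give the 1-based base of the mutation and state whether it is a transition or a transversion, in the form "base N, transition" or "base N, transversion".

Base 2 changes C→A. C is a pyrimidine and A is a purine, so this is a transversion.

base 2, transversion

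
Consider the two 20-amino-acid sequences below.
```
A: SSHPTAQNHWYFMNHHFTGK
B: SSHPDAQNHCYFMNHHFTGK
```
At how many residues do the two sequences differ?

2

Mismatches (1-based): residue 5: T→D; residue 10: W→C.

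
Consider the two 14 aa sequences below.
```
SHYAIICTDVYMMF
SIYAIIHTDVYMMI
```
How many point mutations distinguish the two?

3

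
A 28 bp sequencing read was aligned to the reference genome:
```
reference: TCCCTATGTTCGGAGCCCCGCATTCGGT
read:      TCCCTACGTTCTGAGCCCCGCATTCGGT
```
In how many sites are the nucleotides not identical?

2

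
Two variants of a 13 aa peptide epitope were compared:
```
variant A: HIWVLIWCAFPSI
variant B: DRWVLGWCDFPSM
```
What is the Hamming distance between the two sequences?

5

Mismatches (1-based): position 1: H→D; position 2: I→R; position 6: I→G; position 9: A→D; position 13: I→M.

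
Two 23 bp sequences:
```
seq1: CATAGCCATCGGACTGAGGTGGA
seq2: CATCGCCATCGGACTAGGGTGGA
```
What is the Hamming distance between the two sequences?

3

Comparing position by position, 3 bases differ: 4 (A/C), 16 (G/A), 17 (A/G).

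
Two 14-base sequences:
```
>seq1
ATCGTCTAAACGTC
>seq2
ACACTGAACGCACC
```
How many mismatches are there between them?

Comparing position by position, 9 bases differ: 2 (T/C), 3 (C/A), 4 (G/C), 6 (C/G), 7 (T/A), 9 (A/C), 10 (A/G), 12 (G/A), 13 (T/C).

9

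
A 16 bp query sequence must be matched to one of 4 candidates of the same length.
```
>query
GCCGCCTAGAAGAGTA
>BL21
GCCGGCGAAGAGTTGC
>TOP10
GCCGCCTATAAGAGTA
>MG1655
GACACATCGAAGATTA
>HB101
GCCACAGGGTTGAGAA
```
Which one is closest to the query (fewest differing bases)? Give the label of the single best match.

TOP10

BL21 differs at 8 bases; TOP10 differs at 1 base; MG1655 differs at 5 bases; HB101 differs at 7 bases. The closest is TOP10.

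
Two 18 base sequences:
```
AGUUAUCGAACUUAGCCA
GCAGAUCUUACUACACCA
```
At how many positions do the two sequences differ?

9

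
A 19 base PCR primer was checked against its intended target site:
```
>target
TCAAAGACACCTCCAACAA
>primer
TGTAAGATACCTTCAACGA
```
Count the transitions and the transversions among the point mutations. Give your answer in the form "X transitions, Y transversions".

Transitions (purine↔purine or pyrimidine↔pyrimidine): 8 C→T, 13 C→T, 18 A→G.
Transversions (purine↔pyrimidine): 2 C→G, 3 A→T.

3 transitions, 2 transversions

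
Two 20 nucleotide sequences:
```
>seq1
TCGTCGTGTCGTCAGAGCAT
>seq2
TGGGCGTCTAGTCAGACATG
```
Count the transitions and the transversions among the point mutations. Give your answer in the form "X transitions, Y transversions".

0 transitions, 8 transversions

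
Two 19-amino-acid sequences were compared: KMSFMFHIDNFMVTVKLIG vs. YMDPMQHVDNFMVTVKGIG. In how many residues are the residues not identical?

Comparing position by position, 6 residues differ: 1 (K/Y), 3 (S/D), 4 (F/P), 6 (F/Q), 8 (I/V), 17 (L/G).

6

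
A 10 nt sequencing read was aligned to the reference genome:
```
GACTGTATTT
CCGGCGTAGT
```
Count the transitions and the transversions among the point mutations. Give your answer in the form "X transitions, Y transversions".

0 transitions, 9 transversions

Mismatches (1-based):
position 1: G→C (purine→pyrimidine, transversion)
position 2: A→C (purine→pyrimidine, transversion)
position 3: C→G (pyrimidine→purine, transversion)
position 4: T→G (pyrimidine→purine, transversion)
position 5: G→C (purine→pyrimidine, transversion)
position 6: T→G (pyrimidine→purine, transversion)
position 7: A→T (purine→pyrimidine, transversion)
position 8: T→A (pyrimidine→purine, transversion)
position 9: T→G (pyrimidine→purine, transversion)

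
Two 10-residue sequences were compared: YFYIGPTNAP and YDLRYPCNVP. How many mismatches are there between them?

6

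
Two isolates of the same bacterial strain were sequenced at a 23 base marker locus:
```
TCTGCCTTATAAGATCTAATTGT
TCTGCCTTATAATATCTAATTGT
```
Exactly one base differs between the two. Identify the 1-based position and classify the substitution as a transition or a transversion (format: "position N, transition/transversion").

position 13, transversion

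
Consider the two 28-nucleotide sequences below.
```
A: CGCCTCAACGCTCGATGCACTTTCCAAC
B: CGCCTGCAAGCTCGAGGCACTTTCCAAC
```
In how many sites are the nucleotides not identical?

4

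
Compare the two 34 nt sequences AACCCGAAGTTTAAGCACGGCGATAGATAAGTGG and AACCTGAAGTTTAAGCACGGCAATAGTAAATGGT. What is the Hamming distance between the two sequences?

Comparing position by position, 7 positions differ: 5 (C/T), 22 (G/A), 27 (A/T), 28 (T/A), 31 (G/T), 32 (T/G), 34 (G/T).

7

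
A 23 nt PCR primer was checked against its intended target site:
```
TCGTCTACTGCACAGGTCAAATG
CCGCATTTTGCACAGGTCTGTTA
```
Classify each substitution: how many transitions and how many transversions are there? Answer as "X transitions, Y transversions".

Mismatches (1-based):
site 1: T→C (pyrimidine→pyrimidine, transition)
site 4: T→C (pyrimidine→pyrimidine, transition)
site 5: C→A (pyrimidine→purine, transversion)
site 7: A→T (purine→pyrimidine, transversion)
site 8: C→T (pyrimidine→pyrimidine, transition)
site 19: A→T (purine→pyrimidine, transversion)
site 20: A→G (purine→purine, transition)
site 21: A→T (purine→pyrimidine, transversion)
site 23: G→A (purine→purine, transition)

5 transitions, 4 transversions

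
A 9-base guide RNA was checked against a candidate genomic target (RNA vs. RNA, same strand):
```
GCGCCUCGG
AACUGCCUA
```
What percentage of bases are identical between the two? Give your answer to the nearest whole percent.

11%

8 positions differ (1, 2, 3, 4, 5, 6, 8, 9), so 1 of 9 match: 1/9 = 11.11%.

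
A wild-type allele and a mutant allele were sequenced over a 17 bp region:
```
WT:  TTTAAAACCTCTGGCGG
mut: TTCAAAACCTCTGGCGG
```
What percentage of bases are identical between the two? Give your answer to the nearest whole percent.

Mismatch at position 3 (1-based): 1 of 17.
Identical positions: 16/17 = 94.12% → 94%.

94%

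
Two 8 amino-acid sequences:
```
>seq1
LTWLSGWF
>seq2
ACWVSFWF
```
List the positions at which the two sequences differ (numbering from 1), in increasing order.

1, 2, 4, 6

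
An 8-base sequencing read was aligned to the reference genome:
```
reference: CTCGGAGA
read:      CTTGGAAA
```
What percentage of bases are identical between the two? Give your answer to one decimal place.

Mismatches at positions 3, 7 (1-based): 2 of 8.
Identical positions: 6/8 = 75% → 75.0%.

75.0%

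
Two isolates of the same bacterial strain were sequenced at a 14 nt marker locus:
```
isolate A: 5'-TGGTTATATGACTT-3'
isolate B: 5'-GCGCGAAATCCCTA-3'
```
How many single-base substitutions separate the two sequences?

8

Comparing position by position, 8 sites differ: 1 (T/G), 2 (G/C), 4 (T/C), 5 (T/G), 7 (T/A), 10 (G/C), 11 (A/C), 14 (T/A).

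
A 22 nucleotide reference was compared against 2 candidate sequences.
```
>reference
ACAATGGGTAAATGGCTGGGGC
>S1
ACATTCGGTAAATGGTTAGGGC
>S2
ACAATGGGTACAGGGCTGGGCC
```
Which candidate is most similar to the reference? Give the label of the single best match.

S1 differs at 4 sites; S2 differs at 3 sites. The closest is S2.

S2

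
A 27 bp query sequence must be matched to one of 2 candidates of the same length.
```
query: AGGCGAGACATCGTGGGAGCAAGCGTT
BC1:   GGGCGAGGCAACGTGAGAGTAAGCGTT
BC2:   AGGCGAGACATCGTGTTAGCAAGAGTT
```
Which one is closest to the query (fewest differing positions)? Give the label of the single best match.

BC2

Hamming distances to query — BC1: 5; BC2: 3.
Smallest is BC2 with 3 mismatches.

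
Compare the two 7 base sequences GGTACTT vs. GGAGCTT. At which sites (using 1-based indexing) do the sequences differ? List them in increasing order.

Differences at site 3 (T→A), site 4 (A→G).

3, 4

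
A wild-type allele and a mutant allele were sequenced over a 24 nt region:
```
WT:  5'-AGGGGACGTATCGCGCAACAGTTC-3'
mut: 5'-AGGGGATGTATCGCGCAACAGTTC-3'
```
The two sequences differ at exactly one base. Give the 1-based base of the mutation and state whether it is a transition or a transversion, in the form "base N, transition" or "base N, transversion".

base 7, transition

The sequences differ only at base 7: C→T (pyrimidine→pyrimidine), a transition.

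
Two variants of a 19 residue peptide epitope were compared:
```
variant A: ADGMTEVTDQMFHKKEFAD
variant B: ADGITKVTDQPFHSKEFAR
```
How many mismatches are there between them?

5

The sequences differ at residues 4, 6, 11, 14, 19 (1-based) — 5 in total.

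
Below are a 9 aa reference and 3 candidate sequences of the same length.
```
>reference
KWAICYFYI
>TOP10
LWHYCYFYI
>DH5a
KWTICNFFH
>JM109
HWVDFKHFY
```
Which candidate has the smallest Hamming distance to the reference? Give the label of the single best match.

TOP10

TOP10 differs at 3 positions; DH5a differs at 4 positions; JM109 differs at 8 positions. The closest is TOP10.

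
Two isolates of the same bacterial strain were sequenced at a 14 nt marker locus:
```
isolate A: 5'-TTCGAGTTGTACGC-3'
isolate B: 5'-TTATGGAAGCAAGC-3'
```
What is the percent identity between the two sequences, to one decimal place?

50.0%

Mismatches at positions 3, 4, 5, 7, 8, 10, 12 (1-based): 7 of 14.
Identical positions: 7/14 = 50% → 50.0%.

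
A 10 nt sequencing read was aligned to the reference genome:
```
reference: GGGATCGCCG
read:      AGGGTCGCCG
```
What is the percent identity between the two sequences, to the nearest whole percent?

80%

Mismatches at positions 1, 4 (1-based): 2 of 10.
Identical positions: 8/10 = 80% → 80%.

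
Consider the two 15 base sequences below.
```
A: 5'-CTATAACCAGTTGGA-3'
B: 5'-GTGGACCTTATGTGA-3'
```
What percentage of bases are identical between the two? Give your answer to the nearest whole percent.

Mismatches at positions 1, 3, 4, 6, 8, 9, 10, 12, 13 (1-based): 9 of 15.
Identical positions: 6/15 = 40% → 40%.

40%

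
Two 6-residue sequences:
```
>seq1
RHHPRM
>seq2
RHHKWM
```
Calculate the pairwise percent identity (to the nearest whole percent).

67%

2 positions differ (4, 5), so 4 of 6 match: 4/6 = 66.67%.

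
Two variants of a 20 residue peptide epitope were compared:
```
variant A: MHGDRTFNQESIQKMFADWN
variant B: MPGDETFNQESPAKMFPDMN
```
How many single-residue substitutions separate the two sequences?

Comparing position by position, 6 positions differ: 2 (H/P), 5 (R/E), 12 (I/P), 13 (Q/A), 17 (A/P), 19 (W/M).

6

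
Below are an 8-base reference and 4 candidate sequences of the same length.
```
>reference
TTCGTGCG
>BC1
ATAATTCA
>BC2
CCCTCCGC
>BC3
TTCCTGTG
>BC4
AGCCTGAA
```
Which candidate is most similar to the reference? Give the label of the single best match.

BC3

BC1 differs at 5 bases; BC2 differs at 7 bases; BC3 differs at 2 bases; BC4 differs at 5 bases. The closest is BC3.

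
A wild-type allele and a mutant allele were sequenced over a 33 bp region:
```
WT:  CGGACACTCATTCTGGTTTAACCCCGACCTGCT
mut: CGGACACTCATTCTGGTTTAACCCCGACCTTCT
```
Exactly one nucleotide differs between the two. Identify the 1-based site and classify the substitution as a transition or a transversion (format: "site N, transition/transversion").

The sequences differ only at site 31: G→T (purine→pyrimidine), a transversion.

site 31, transversion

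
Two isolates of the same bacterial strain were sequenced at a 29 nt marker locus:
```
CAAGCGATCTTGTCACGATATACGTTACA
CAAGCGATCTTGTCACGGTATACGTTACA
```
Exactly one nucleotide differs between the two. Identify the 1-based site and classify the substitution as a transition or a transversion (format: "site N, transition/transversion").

site 18, transition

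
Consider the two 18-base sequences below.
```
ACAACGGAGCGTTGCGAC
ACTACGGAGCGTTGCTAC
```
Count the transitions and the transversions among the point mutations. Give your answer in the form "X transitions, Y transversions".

Mismatches (1-based):
site 3: A→T (purine→pyrimidine, transversion)
site 16: G→T (purine→pyrimidine, transversion)

0 transitions, 2 transversions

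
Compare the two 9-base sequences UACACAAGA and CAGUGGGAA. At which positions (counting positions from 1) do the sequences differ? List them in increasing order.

1, 3, 4, 5, 6, 7, 8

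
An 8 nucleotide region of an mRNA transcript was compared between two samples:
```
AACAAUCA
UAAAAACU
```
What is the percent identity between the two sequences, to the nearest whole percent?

50%

Mismatches at positions 1, 3, 6, 8 (1-based): 4 of 8.
Identical positions: 4/8 = 50% → 50%.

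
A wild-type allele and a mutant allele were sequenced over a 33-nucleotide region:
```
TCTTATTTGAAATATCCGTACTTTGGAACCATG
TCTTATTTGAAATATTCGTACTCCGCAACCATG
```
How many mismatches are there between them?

4

The sequences differ at bases 16, 23, 24, 26 (1-based) — 4 in total.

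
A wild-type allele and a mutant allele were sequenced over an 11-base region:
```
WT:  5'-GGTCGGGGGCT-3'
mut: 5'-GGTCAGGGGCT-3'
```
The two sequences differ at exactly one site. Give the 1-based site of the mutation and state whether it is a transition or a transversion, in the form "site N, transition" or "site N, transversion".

Site 5 changes G→A. G is a purine and A is a purine, so this is a transition.

site 5, transition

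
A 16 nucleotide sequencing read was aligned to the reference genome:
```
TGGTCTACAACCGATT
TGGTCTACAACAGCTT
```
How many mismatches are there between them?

Comparing position by position, 2 bases differ: 12 (C/A), 14 (A/C).

2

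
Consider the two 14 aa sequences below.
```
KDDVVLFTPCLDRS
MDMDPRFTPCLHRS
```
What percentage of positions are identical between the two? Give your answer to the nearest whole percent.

6 positions differ (1, 3, 4, 5, 6, 12), so 8 of 14 match: 8/14 = 57.14%.

57%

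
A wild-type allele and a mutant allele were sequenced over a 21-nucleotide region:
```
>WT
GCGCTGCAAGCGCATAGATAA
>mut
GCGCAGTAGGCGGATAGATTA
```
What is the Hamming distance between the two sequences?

Mismatches (1-based): base 5: T→A; base 7: C→T; base 9: A→G; base 13: C→G; base 20: A→T.

5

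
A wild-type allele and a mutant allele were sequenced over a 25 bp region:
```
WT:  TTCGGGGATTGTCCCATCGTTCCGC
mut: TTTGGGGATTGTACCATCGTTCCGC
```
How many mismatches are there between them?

2

The sequences differ at bases 3, 13 (1-based) — 2 in total.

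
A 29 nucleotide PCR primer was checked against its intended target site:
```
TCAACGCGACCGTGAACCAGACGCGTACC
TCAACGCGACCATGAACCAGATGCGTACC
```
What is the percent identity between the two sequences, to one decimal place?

93.1%

Mismatches at positions 12, 22 (1-based): 2 of 29.
Identical positions: 27/29 = 93.1% → 93.1%.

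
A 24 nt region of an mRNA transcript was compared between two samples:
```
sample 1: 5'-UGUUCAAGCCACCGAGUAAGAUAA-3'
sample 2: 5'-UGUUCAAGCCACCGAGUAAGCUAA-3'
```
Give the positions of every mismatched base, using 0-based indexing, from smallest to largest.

20

Scanning 0-based: 20: A/C.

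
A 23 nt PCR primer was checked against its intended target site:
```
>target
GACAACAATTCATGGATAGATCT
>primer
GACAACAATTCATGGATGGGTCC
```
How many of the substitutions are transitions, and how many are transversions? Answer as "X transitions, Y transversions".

Mismatches (1-based):
site 18: A→G (purine→purine, transition)
site 20: A→G (purine→purine, transition)
site 23: T→C (pyrimidine→pyrimidine, transition)

3 transitions, 0 transversions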